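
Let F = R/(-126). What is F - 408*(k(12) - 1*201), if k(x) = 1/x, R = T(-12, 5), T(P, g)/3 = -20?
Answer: 1721464/21 ≈ 81975.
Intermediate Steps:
T(P, g) = -60 (T(P, g) = 3*(-20) = -60)
R = -60
F = 10/21 (F = -60/(-126) = -60*(-1/126) = 10/21 ≈ 0.47619)
F - 408*(k(12) - 1*201) = 10/21 - 408*(1/12 - 1*201) = 10/21 - 408*(1/12 - 201) = 10/21 - 408*(-2411/12) = 10/21 + 81974 = 1721464/21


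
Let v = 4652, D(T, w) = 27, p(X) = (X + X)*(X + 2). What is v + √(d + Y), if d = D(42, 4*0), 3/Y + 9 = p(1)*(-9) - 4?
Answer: 4652 + √121002/67 ≈ 4657.2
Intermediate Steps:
p(X) = 2*X*(2 + X) (p(X) = (2*X)*(2 + X) = 2*X*(2 + X))
Y = -3/67 (Y = 3/(-9 + ((2*1*(2 + 1))*(-9) - 4)) = 3/(-9 + ((2*1*3)*(-9) - 4)) = 3/(-9 + (6*(-9) - 4)) = 3/(-9 + (-54 - 4)) = 3/(-9 - 58) = 3/(-67) = 3*(-1/67) = -3/67 ≈ -0.044776)
d = 27
v + √(d + Y) = 4652 + √(27 - 3/67) = 4652 + √(1806/67) = 4652 + √121002/67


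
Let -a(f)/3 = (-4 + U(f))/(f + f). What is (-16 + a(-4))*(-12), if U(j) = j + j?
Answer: 246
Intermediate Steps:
U(j) = 2*j
a(f) = -3*(-4 + 2*f)/(2*f) (a(f) = -3*(-4 + 2*f)/(f + f) = -3*(-4 + 2*f)/(2*f))
(-16 + a(-4))*(-12) = (-16 + (-3 + 6/(-4)))*(-12) = (-16 + (-3 + 6*(-¼)))*(-12) = (-16 + (-3 - 3/2))*(-12) = (-16 - 9/2)*(-12) = -41/2*(-12) = 246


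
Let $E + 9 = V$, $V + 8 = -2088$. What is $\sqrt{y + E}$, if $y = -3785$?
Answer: $i \sqrt{5890} \approx 76.746 i$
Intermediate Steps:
$V = -2096$ ($V = -8 - 2088 = -2096$)
$E = -2105$ ($E = -9 - 2096 = -2105$)
$\sqrt{y + E} = \sqrt{-3785 - 2105} = \sqrt{-5890} = i \sqrt{5890}$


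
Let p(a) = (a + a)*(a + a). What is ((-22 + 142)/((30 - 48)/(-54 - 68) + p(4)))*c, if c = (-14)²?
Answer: 204960/559 ≈ 366.65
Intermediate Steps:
c = 196
p(a) = 4*a² (p(a) = (2*a)*(2*a) = 4*a²)
((-22 + 142)/((30 - 48)/(-54 - 68) + p(4)))*c = ((-22 + 142)/((30 - 48)/(-54 - 68) + 4*4²))*196 = (120/(-18/(-122) + 4*16))*196 = (120/(-18*(-1/122) + 64))*196 = (120/(9/61 + 64))*196 = (120/(3913/61))*196 = (120*(61/3913))*196 = (7320/3913)*196 = 204960/559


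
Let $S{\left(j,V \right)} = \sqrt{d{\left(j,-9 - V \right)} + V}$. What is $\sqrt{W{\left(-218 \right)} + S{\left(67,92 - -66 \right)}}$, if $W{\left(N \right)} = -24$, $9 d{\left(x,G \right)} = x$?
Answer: $\frac{\sqrt{-216 + 3 \sqrt{1489}}}{3} \approx 3.3373 i$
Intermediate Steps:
$d{\left(x,G \right)} = \frac{x}{9}$
$S{\left(j,V \right)} = \sqrt{V + \frac{j}{9}}$ ($S{\left(j,V \right)} = \sqrt{\frac{j}{9} + V} = \sqrt{V + \frac{j}{9}}$)
$\sqrt{W{\left(-218 \right)} + S{\left(67,92 - -66 \right)}} = \sqrt{-24 + \frac{\sqrt{67 + 9 \left(92 - -66\right)}}{3}} = \sqrt{-24 + \frac{\sqrt{67 + 9 \left(92 + 66\right)}}{3}} = \sqrt{-24 + \frac{\sqrt{67 + 9 \cdot 158}}{3}} = \sqrt{-24 + \frac{\sqrt{67 + 1422}}{3}} = \sqrt{-24 + \frac{\sqrt{1489}}{3}}$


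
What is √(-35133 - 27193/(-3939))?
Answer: I*√545006712666/3939 ≈ 187.42*I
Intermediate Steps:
√(-35133 - 27193/(-3939)) = √(-35133 - 27193*(-1/3939)) = √(-35133 + 27193/3939) = √(-138361694/3939) = I*√545006712666/3939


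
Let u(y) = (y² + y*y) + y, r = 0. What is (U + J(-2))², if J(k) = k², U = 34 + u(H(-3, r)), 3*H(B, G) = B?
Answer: 1521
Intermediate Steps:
H(B, G) = B/3
u(y) = y + 2*y² (u(y) = (y² + y²) + y = 2*y² + y = y + 2*y²)
U = 35 (U = 34 + ((⅓)*(-3))*(1 + 2*((⅓)*(-3))) = 34 - (1 + 2*(-1)) = 34 - (1 - 2) = 34 - 1*(-1) = 34 + 1 = 35)
(U + J(-2))² = (35 + (-2)²)² = (35 + 4)² = 39² = 1521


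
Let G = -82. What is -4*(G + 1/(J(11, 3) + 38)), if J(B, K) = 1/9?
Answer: 112468/343 ≈ 327.90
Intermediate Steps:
J(B, K) = 1/9
-4*(G + 1/(J(11, 3) + 38)) = -4*(-82 + 1/(1/9 + 38)) = -4*(-82 + 1/(343/9)) = -4*(-82 + 9/343) = -4*(-28117/343) = 112468/343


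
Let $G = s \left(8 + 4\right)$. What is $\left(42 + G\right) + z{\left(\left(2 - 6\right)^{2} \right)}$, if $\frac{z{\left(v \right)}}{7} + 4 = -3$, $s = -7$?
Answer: $-91$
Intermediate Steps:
$G = -84$ ($G = - 7 \left(8 + 4\right) = \left(-7\right) 12 = -84$)
$z{\left(v \right)} = -49$ ($z{\left(v \right)} = -28 + 7 \left(-3\right) = -28 - 21 = -49$)
$\left(42 + G\right) + z{\left(\left(2 - 6\right)^{2} \right)} = \left(42 - 84\right) - 49 = -42 - 49 = -91$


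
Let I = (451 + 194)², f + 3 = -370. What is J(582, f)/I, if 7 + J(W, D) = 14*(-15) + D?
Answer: -118/83205 ≈ -0.0014182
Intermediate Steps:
f = -373 (f = -3 - 370 = -373)
J(W, D) = -217 + D (J(W, D) = -7 + (14*(-15) + D) = -7 + (-210 + D) = -217 + D)
I = 416025 (I = 645² = 416025)
J(582, f)/I = (-217 - 373)/416025 = -590*1/416025 = -118/83205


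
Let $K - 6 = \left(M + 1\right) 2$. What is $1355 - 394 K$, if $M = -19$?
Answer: $13175$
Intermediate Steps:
$K = -30$ ($K = 6 + \left(-19 + 1\right) 2 = 6 - 36 = -30$)
$1355 - 394 K = 1355 - -11820 = 1355 + 11820 = 13175$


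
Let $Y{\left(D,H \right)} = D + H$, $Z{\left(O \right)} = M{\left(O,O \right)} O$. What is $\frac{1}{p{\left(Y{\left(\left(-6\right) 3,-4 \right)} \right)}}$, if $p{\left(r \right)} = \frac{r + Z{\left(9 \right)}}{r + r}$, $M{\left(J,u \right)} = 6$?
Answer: $- \frac{11}{8} \approx -1.375$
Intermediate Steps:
$Z{\left(O \right)} = 6 O$
$p{\left(r \right)} = \frac{54 + r}{2 r}$ ($p{\left(r \right)} = \frac{r + 6 \cdot 9}{r + r} = \frac{r + 54}{2 r} = \left(54 + r\right) \frac{1}{2 r} = \frac{54 + r}{2 r}$)
$\frac{1}{p{\left(Y{\left(\left(-6\right) 3,-4 \right)} \right)}} = \frac{1}{\frac{1}{2} \frac{1}{\left(-6\right) 3 - 4} \left(54 - 22\right)} = \frac{1}{\frac{1}{2} \frac{1}{-18 - 4} \left(54 - 22\right)} = \frac{1}{\frac{1}{2} \frac{1}{-22} \left(54 - 22\right)} = \frac{1}{\frac{1}{2} \left(- \frac{1}{22}\right) 32} = \frac{1}{- \frac{8}{11}} = - \frac{11}{8}$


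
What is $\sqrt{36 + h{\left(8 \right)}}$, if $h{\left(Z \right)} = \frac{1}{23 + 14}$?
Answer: $\frac{\sqrt{49321}}{37} \approx 6.0023$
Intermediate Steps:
$h{\left(Z \right)} = \frac{1}{37}$
$\sqrt{36 + h{\left(8 \right)}} = \sqrt{36 + \frac{1}{37}} = \sqrt{\frac{1333}{37}} = \frac{\sqrt{49321}}{37}$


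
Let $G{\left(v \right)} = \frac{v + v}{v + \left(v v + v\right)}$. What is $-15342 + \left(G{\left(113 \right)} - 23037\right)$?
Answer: $- \frac{4413583}{115} \approx -38379.0$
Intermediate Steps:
$G{\left(v \right)} = \frac{2 v}{v^{2} + 2 v}$ ($G{\left(v \right)} = \frac{2 v}{v + \left(v^{2} + v\right)} = \frac{2 v}{v + \left(v + v^{2}\right)} = \frac{2 v}{v^{2} + 2 v}$)
$-15342 + \left(G{\left(113 \right)} - 23037\right) = -15342 - \left(23037 - \frac{2}{2 + 113}\right) = -15342 - \left(23037 - \frac{2}{115}\right) = -15342 + \left(2 \cdot \frac{1}{115} - 23037\right) = -15342 + \left(\frac{2}{115} - 23037\right) = -15342 - \frac{2649253}{115} = - \frac{4413583}{115}$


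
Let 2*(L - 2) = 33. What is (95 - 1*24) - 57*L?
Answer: -1967/2 ≈ -983.50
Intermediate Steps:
L = 37/2 (L = 2 + (½)*33 = 2 + 33/2 = 37/2 ≈ 18.500)
(95 - 1*24) - 57*L = (95 - 1*24) - 57*37/2 = (95 - 24) - 2109/2 = 71 - 2109/2 = -1967/2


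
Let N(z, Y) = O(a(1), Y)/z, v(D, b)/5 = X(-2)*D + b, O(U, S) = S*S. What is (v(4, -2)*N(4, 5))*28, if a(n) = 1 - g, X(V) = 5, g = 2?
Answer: 15750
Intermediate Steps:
a(n) = -1 (a(n) = 1 - 1*2 = 1 - 2 = -1)
O(U, S) = S**2
v(D, b) = 5*b + 25*D (v(D, b) = 5*(5*D + b) = 5*(b + 5*D) = 5*b + 25*D)
N(z, Y) = Y**2/z
(v(4, -2)*N(4, 5))*28 = ((5*(-2) + 25*4)*(5**2/4))*28 = ((-10 + 100)*(25*(1/4)))*28 = (90*(25/4))*28 = (1125/2)*28 = 15750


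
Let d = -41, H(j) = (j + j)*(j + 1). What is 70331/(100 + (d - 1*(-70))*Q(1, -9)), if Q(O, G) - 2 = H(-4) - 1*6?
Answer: 70331/680 ≈ 103.43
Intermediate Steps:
H(j) = 2*j*(1 + j) (H(j) = (2*j)*(1 + j) = 2*j*(1 + j))
Q(O, G) = 20 (Q(O, G) = 2 + (2*(-4)*(1 - 4) - 1*6) = 2 + (2*(-4)*(-3) - 6) = 2 + (24 - 6) = 2 + 18 = 20)
70331/(100 + (d - 1*(-70))*Q(1, -9)) = 70331/(100 + (-41 - 1*(-70))*20) = 70331/(100 + (-41 + 70)*20) = 70331/(100 + 29*20) = 70331/(100 + 580) = 70331/680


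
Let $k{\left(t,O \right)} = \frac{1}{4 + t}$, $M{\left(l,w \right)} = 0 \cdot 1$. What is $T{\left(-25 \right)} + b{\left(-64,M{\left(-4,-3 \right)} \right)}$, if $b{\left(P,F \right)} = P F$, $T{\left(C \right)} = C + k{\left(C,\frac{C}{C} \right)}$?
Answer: $- \frac{526}{21} \approx -25.048$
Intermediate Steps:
$M{\left(l,w \right)} = 0$
$T{\left(C \right)} = C + \frac{1}{4 + C}$
$b{\left(P,F \right)} = F P$
$T{\left(-25 \right)} + b{\left(-64,M{\left(-4,-3 \right)} \right)} = \frac{1 - 25 \left(4 - 25\right)}{4 - 25} + 0 \left(-64\right) = \frac{1 - -525}{-21} + 0 = - \frac{1 + 525}{21} + 0 = \left(- \frac{1}{21}\right) 526 + 0 = - \frac{526}{21} + 0 = - \frac{526}{21}$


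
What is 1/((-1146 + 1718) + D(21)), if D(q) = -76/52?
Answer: 13/7417 ≈ 0.0017527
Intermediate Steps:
D(q) = -19/13 (D(q) = -76*1/52 = -19/13)
1/((-1146 + 1718) + D(21)) = 1/((-1146 + 1718) - 19/13) = 1/(572 - 19/13) = 1/(7417/13) = 13/7417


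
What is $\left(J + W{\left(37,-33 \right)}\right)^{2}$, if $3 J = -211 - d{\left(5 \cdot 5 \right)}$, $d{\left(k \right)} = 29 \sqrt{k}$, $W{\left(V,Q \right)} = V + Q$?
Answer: $\frac{118336}{9} \approx 13148.0$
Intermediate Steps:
$W{\left(V,Q \right)} = Q + V$
$J = - \frac{356}{3}$ ($J = \frac{-211 - 29 \sqrt{5 \cdot 5}}{3} = \frac{-211 - 29 \sqrt{25}}{3} = \frac{-211 - 29 \cdot 5}{3} = \frac{-211 - 145}{3} = \frac{1}{3} \left(-356\right) = - \frac{356}{3} \approx -118.67$)
$\left(J + W{\left(37,-33 \right)}\right)^{2} = \left(- \frac{356}{3} + \left(-33 + 37\right)\right)^{2} = \left(- \frac{356}{3} + 4\right)^{2} = \left(- \frac{344}{3}\right)^{2} = \frac{118336}{9}$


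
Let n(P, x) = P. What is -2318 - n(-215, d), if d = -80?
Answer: -2103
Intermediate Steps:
-2318 - n(-215, d) = -2318 - 1*(-215) = -2318 + 215 = -2103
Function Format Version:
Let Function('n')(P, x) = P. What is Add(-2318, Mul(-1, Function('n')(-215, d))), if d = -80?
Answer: -2103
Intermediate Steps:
Add(-2318, Mul(-1, Function('n')(-215, d))) = Add(-2318, Mul(-1, -215)) = Add(-2318, 215) = -2103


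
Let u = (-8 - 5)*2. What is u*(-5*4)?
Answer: 520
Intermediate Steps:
u = -26 (u = -13*2 = -26)
u*(-5*4) = -(-130)*4 = -26*(-20) = 520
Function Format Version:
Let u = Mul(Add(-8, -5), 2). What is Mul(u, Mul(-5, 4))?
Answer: 520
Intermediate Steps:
u = -26 (u = Mul(-13, 2) = -26)
Mul(u, Mul(-5, 4)) = Mul(-26, Mul(-5, 4)) = Mul(-26, -20) = 520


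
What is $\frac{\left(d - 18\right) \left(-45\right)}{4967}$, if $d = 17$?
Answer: $\frac{45}{4967} \approx 0.0090598$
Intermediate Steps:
$\frac{\left(d - 18\right) \left(-45\right)}{4967} = \frac{\left(17 - 18\right) \left(-45\right)}{4967} = \left(-1\right) \left(-45\right) \frac{1}{4967} = 45 \cdot \frac{1}{4967} = \frac{45}{4967}$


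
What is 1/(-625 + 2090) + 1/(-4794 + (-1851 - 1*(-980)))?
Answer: 168/331969 ≈ 0.00050607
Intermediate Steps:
1/(-625 + 2090) + 1/(-4794 + (-1851 - 1*(-980))) = 1/1465 + 1/(-4794 + (-1851 + 980)) = 1/1465 + 1/(-4794 - 871) = 1/1465 + 1/(-5665) = 1/1465 - 1/5665 = 168/331969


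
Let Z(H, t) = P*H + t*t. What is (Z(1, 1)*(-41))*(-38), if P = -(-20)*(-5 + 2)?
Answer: -91922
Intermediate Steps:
P = -60 (P = -(-20)*(-3) = -4*15 = -60)
Z(H, t) = t² - 60*H (Z(H, t) = -60*H + t*t = -60*H + t² = t² - 60*H)
(Z(1, 1)*(-41))*(-38) = ((1² - 60*1)*(-41))*(-38) = ((1 - 60)*(-41))*(-38) = -59*(-41)*(-38) = 2419*(-38) = -91922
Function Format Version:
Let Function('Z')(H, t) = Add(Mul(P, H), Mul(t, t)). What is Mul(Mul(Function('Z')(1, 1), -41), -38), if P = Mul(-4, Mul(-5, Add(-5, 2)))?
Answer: -91922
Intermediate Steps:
P = -60 (P = Mul(-4, Mul(-5, -3)) = Mul(-4, 15) = -60)
Function('Z')(H, t) = Add(Pow(t, 2), Mul(-60, H)) (Function('Z')(H, t) = Add(Mul(-60, H), Mul(t, t)) = Add(Mul(-60, H), Pow(t, 2)) = Add(Pow(t, 2), Mul(-60, H)))
Mul(Mul(Function('Z')(1, 1), -41), -38) = Mul(Mul(Add(Pow(1, 2), Mul(-60, 1)), -41), -38) = Mul(Mul(Add(1, -60), -41), -38) = Mul(Mul(-59, -41), -38) = Mul(2419, -38) = -91922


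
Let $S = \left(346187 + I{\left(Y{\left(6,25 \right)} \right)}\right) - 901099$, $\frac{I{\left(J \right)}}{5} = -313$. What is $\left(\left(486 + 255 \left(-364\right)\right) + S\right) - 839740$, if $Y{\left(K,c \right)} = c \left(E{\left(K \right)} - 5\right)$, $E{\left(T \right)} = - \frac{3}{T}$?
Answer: $-1488551$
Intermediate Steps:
$Y{\left(K,c \right)} = c \left(-5 - \frac{3}{K}\right)$ ($Y{\left(K,c \right)} = c \left(- \frac{3}{K} - 5\right) = c \left(-5 - \frac{3}{K}\right)$)
$I{\left(J \right)} = -1565$ ($I{\left(J \right)} = 5 \left(-313\right) = -1565$)
$S = -556477$ ($S = \left(346187 - 1565\right) - 901099 = 344622 - 901099 = -556477$)
$\left(\left(486 + 255 \left(-364\right)\right) + S\right) - 839740 = \left(\left(486 + 255 \left(-364\right)\right) - 556477\right) - 839740 = \left(\left(486 - 92820\right) - 556477\right) - 839740 = \left(-92334 - 556477\right) - 839740 = -648811 - 839740 = -1488551$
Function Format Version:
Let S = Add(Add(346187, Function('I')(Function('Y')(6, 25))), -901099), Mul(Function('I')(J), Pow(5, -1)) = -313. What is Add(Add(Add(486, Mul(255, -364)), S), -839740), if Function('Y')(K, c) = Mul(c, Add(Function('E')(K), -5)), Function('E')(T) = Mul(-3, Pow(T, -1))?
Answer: -1488551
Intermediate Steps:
Function('Y')(K, c) = Mul(c, Add(-5, Mul(-3, Pow(K, -1)))) (Function('Y')(K, c) = Mul(c, Add(Mul(-3, Pow(K, -1)), -5)) = Mul(c, Add(-5, Mul(-3, Pow(K, -1)))))
Function('I')(J) = -1565 (Function('I')(J) = Mul(5, -313) = -1565)
S = -556477 (S = Add(Add(346187, -1565), -901099) = Add(344622, -901099) = -556477)
Add(Add(Add(486, Mul(255, -364)), S), -839740) = Add(Add(Add(486, Mul(255, -364)), -556477), -839740) = Add(Add(Add(486, -92820), -556477), -839740) = Add(Add(-92334, -556477), -839740) = Add(-648811, -839740) = -1488551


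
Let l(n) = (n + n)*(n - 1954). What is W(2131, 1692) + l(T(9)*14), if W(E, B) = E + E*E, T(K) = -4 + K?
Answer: 4279532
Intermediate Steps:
W(E, B) = E + E**2
l(n) = 2*n*(-1954 + n) (l(n) = (2*n)*(-1954 + n) = 2*n*(-1954 + n))
W(2131, 1692) + l(T(9)*14) = 2131*(1 + 2131) + 2*((-4 + 9)*14)*(-1954 + (-4 + 9)*14) = 2131*2132 + 2*(5*14)*(-1954 + 5*14) = 4543292 + 2*70*(-1954 + 70) = 4543292 + 2*70*(-1884) = 4543292 - 263760 = 4279532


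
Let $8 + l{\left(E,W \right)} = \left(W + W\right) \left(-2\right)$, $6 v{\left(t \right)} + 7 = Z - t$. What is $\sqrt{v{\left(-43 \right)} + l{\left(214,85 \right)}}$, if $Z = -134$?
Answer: $\frac{i \sqrt{3279}}{3} \approx 19.088 i$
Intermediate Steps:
$v{\left(t \right)} = - \frac{47}{2} - \frac{t}{6}$ ($v{\left(t \right)} = - \frac{7}{6} + \frac{-134 - t}{6} = - \frac{7}{6} - \left(\frac{67}{3} + \frac{t}{6}\right) = - \frac{47}{2} - \frac{t}{6}$)
$l{\left(E,W \right)} = -8 - 4 W$ ($l{\left(E,W \right)} = -8 + \left(W + W\right) \left(-2\right) = -8 + 2 W \left(-2\right) = -8 - 4 W$)
$\sqrt{v{\left(-43 \right)} + l{\left(214,85 \right)}} = \sqrt{\left(- \frac{47}{2} - - \frac{43}{6}\right) - 348} = \sqrt{\left(- \frac{47}{2} + \frac{43}{6}\right) - 348} = \sqrt{- \frac{49}{3} - 348} = \sqrt{- \frac{1093}{3}} = \frac{i \sqrt{3279}}{3}$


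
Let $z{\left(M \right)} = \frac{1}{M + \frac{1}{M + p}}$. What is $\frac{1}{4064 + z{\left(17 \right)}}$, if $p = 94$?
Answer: $\frac{1888}{7672943} \approx 0.00024606$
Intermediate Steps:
$z{\left(M \right)} = \frac{1}{M + \frac{1}{94 + M}}$ ($z{\left(M \right)} = \frac{1}{M + \frac{1}{M + 94}} = \frac{1}{M + \frac{1}{94 + M}}$)
$\frac{1}{4064 + z{\left(17 \right)}} = \frac{1}{4064 + \frac{94 + 17}{1 + 17^{2} + 94 \cdot 17}} = \frac{1}{4064 + \frac{1}{1 + 289 + 1598} \cdot 111} = \frac{1}{4064 + \frac{1}{1888} \cdot 111} = \frac{1}{4064 + \frac{111}{1888}} = \frac{1}{\frac{7672943}{1888}} = \frac{1888}{7672943}$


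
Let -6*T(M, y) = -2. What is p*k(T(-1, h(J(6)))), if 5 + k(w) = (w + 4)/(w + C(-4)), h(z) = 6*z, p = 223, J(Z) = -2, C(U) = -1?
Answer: -5129/2 ≈ -2564.5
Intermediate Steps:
T(M, y) = ⅓ (T(M, y) = -⅙*(-2) = ⅓)
k(w) = -5 + (4 + w)/(-1 + w) (k(w) = -5 + (w + 4)/(w - 1) = -5 + (4 + w)/(-1 + w))
p*k(T(-1, h(J(6)))) = 223*((9 - 4*⅓)/(-1 + ⅓)) = 223*((9 - 4/3)/(-⅔)) = 223*(-3/2*23/3) = 223*(-23/2) = -5129/2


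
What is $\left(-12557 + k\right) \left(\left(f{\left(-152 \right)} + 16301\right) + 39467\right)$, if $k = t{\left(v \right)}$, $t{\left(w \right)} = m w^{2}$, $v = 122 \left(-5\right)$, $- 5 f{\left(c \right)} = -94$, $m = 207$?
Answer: $\frac{21481305095562}{5} \approx 4.2963 \cdot 10^{12}$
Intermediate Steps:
$f{\left(c \right)} = \frac{94}{5}$ ($f{\left(c \right)} = \left(- \frac{1}{5}\right) \left(-94\right) = \frac{94}{5}$)
$v = -610$
$t{\left(w \right)} = 207 w^{2}$
$k = 77024700$ ($k = 207 \left(-610\right)^{2} = 207 \cdot 372100 = 77024700$)
$\left(-12557 + k\right) \left(\left(f{\left(-152 \right)} + 16301\right) + 39467\right) = \left(-12557 + 77024700\right) \left(\left(\frac{94}{5} + 16301\right) + 39467\right) = 77012143 \left(\frac{81599}{5} + 39467\right) = 77012143 \cdot \frac{278934}{5} = \frac{21481305095562}{5}$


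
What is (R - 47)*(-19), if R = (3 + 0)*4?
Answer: 665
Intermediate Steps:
R = 12 (R = 3*4 = 12)
(R - 47)*(-19) = (12 - 47)*(-19) = -35*(-19) = 665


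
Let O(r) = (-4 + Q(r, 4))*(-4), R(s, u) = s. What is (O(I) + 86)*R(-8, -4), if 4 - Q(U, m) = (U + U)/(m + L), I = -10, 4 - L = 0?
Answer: -608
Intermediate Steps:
L = 4 (L = 4 - 1*0 = 4 + 0 = 4)
Q(U, m) = 4 - 2*U/(4 + m) (Q(U, m) = 4 - (U + U)/(m + 4) = 4 - 2*U/(4 + m))
O(r) = r (O(r) = (-4 + 2*(8 - r + 2*4)/(4 + 4))*(-4) = (-4 + 2*(8 - r + 8)/8)*(-4) = (-4 + 2*(1/8)*(16 - r))*(-4) = (-4 + (4 - r/4))*(-4) = -r/4*(-4) = r)
(O(I) + 86)*R(-8, -4) = (-10 + 86)*(-8) = 76*(-8) = -608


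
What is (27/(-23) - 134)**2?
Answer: 9665881/529 ≈ 18272.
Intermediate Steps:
(27/(-23) - 134)**2 = (27*(-1/23) - 134)**2 = (-27/23 - 134)**2 = (-3109/23)**2 = 9665881/529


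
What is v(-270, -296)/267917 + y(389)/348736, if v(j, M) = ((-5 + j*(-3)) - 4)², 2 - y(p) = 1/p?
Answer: 87038711676213/36345165832768 ≈ 2.3948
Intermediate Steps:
y(p) = 2 - 1/p
v(j, M) = (-9 - 3*j)² (v(j, M) = ((-5 - 3*j) - 4)² = (-9 - 3*j)²)
v(-270, -296)/267917 + y(389)/348736 = (9*(3 - 270)²)/267917 + (2 - 1/389)/348736 = (9*(-267)²)*(1/267917) + (2 - 1*1/389)*(1/348736) = (9*71289)*(1/267917) + (2 - 1/389)*(1/348736) = 641601*(1/267917) + (777/389)*(1/348736) = 641601/267917 + 777/135658304 = 87038711676213/36345165832768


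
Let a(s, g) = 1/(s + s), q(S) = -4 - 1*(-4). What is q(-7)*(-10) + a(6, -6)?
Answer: 1/12 ≈ 0.083333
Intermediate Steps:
q(S) = 0 (q(S) = -4 + 4 = 0)
a(s, g) = 1/(2*s)
q(-7)*(-10) + a(6, -6) = 0*(-10) + (½)/6 = 0 + (½)*(⅙) = 0 + 1/12 = 1/12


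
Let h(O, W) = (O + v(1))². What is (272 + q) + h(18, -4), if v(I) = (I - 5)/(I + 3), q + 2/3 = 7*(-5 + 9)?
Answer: 1765/3 ≈ 588.33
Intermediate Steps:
q = 82/3 (q = -⅔ + 7*(-5 + 9) = -⅔ + 7*4 = -⅔ + 28 = 82/3 ≈ 27.333)
v(I) = (-5 + I)/(3 + I)
h(O, W) = (-1 + O)² (h(O, W) = (O + (-5 + 1)/(3 + 1))² = (O - 4/4)² = (O + (¼)*(-4))² = (O - 1)² = (-1 + O)²)
(272 + q) + h(18, -4) = (272 + 82/3) + (-1 + 18)² = 898/3 + 17² = 898/3 + 289 = 1765/3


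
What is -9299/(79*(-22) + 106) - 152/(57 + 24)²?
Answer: 1191425/209952 ≈ 5.6748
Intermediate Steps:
-9299/(79*(-22) + 106) - 152/(57 + 24)² = -9299/(-1738 + 106) - 152/(81²) = -9299/(-1632) - 152/6561 = -9299*(-1/1632) - 152*1/6561 = 547/96 - 152/6561 = 1191425/209952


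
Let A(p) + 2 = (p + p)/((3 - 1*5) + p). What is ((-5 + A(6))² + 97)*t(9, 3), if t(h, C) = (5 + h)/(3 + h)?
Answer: 791/6 ≈ 131.83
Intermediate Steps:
t(h, C) = (5 + h)/(3 + h)
A(p) = -2 + 2*p/(-2 + p) (A(p) = -2 + (p + p)/((3 - 1*5) + p) = -2 + (2*p)/((3 - 5) + p) = -2 + (2*p)/(-2 + p) = -2 + 2*p/(-2 + p))
((-5 + A(6))² + 97)*t(9, 3) = ((-5 + 4/(-2 + 6))² + 97)*((5 + 9)/(3 + 9)) = ((-5 + 4/4)² + 97)*(14/12) = ((-5 + 4*(¼))² + 97)*((1/12)*14) = ((-5 + 1)² + 97)*(7/6) = ((-4)² + 97)*(7/6) = (16 + 97)*(7/6) = 113*(7/6) = 791/6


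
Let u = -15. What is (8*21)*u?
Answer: -2520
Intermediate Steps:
(8*21)*u = (8*21)*(-15) = 168*(-15) = -2520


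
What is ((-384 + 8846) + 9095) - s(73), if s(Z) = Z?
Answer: 17484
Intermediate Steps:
((-384 + 8846) + 9095) - s(73) = ((-384 + 8846) + 9095) - 1*73 = (8462 + 9095) - 73 = 17557 - 73 = 17484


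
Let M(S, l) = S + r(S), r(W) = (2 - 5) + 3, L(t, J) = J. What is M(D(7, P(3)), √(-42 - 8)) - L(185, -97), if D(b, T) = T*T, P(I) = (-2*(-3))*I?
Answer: 421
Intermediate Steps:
P(I) = 6*I
r(W) = 0 (r(W) = -3 + 3 = 0)
D(b, T) = T²
M(S, l) = S (M(S, l) = S + 0 = S)
M(D(7, P(3)), √(-42 - 8)) - L(185, -97) = (6*3)² - 1*(-97) = 18² + 97 = 324 + 97 = 421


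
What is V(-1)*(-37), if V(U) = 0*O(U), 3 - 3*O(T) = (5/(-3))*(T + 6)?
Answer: 0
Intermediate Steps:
O(T) = 13/3 + 5*T/9 (O(T) = 1 - 5/(-3)*(T + 6)/3 = 1 - 5*(-1/3)*(6 + T)/3 = 1 - (-5)*(6 + T)/9 = 1 - (-10 - 5*T/3)/3 = 1 + (10/3 + 5*T/9) = 13/3 + 5*T/9)
V(U) = 0 (V(U) = 0*(13/3 + 5*U/9) = 0)
V(-1)*(-37) = 0*(-37) = 0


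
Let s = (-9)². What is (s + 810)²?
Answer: 793881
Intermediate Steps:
s = 81
(s + 810)² = (81 + 810)² = 891² = 793881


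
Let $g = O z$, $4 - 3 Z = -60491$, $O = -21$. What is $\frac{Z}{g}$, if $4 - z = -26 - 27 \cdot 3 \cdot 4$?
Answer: $- \frac{20165}{7434} \approx -2.7125$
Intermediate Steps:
$z = 354$ ($z = 4 - \left(-26 - 27 \cdot 3 \cdot 4\right) = 4 - \left(-26 - 324\right) = 4 - -350 = 4 + 350 = 354$)
$Z = 20165$ ($Z = \frac{4}{3} - - \frac{60491}{3} = \frac{4}{3} + \frac{60491}{3} = 20165$)
$g = -7434$ ($g = \left(-21\right) 354 = -7434$)
$\frac{Z}{g} = \frac{20165}{-7434} = 20165 \left(- \frac{1}{7434}\right) = - \frac{20165}{7434}$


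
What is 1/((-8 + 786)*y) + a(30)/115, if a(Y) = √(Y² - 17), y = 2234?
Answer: 1/1738052 + √883/115 ≈ 0.25839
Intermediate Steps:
a(Y) = √(-17 + Y²)
1/((-8 + 786)*y) + a(30)/115 = 1/((-8 + 786)*2234) + √(-17 + 30²)/115 = (1/2234)/778 + √(-17 + 900)*(1/115) = (1/778)*(1/2234) + √883*(1/115) = 1/1738052 + √883/115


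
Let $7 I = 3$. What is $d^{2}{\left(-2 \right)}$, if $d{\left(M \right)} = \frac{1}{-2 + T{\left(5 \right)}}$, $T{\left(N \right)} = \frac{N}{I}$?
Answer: $\frac{9}{841} \approx 0.010702$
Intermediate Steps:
$I = \frac{3}{7}$ ($I = \frac{1}{7} \cdot 3 = \frac{3}{7} \approx 0.42857$)
$T{\left(N \right)} = \frac{7 N}{3}$ ($T{\left(N \right)} = \frac{N}{\frac{3}{7}} = N \frac{7}{3} = \frac{7 N}{3}$)
$d{\left(M \right)} = \frac{3}{29}$ ($d{\left(M \right)} = \frac{1}{-2 + \frac{7}{3} \cdot 5} = \frac{1}{-2 + \frac{35}{3}} = \frac{1}{\frac{29}{3}} = \frac{3}{29}$)
$d^{2}{\left(-2 \right)} = \left(\frac{3}{29}\right)^{2} = \frac{9}{841}$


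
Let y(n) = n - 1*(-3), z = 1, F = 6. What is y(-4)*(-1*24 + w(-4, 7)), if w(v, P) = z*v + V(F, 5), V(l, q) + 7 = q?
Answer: 30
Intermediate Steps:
V(l, q) = -7 + q
y(n) = 3 + n (y(n) = n + 3 = 3 + n)
w(v, P) = -2 + v (w(v, P) = 1*v + (-7 + 5) = v - 2 = -2 + v)
y(-4)*(-1*24 + w(-4, 7)) = (3 - 4)*(-1*24 + (-2 - 4)) = -(-24 - 6) = -1*(-30) = 30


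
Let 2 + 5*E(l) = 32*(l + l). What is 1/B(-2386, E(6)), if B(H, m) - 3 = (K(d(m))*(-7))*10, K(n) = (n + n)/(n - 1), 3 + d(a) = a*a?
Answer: -5208/713621 ≈ -0.0072980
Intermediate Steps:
d(a) = -3 + a**2 (d(a) = -3 + a*a = -3 + a**2)
E(l) = -2/5 + 64*l/5 (E(l) = -2/5 + (32*(l + l))/5 = -2/5 + (32*(2*l))/5 = -2/5 + (64*l)/5 = -2/5 + 64*l/5)
K(n) = 2*n/(-1 + n) (K(n) = (2*n)/(-1 + n) = 2*n/(-1 + n))
B(H, m) = 3 - 140*(-3 + m**2)/(-4 + m**2) (B(H, m) = 3 + ((2*(-3 + m**2)/(-1 + (-3 + m**2)))*(-7))*10 = 3 + ((2*(-3 + m**2)/(-4 + m**2))*(-7))*10 = 3 - 14*(-3 + m**2)/(-4 + m**2)*10 = 3 - 140*(-3 + m**2)/(-4 + m**2))
1/B(-2386, E(6)) = 1/((408 - 137*(-2/5 + (64/5)*6)**2)/(-4 + (-2/5 + (64/5)*6)**2)) = 1/((408 - 137*(-2/5 + 384/5)**2)/(-4 + (-2/5 + 384/5)**2)) = 1/((408 - 137*(382/5)**2)/(-4 + (382/5)**2)) = 1/((408 - 137*145924/25)/(-4 + 145924/25)) = 1/((408 - 19991588/25)/(145824/25)) = 1/((25/145824)*(-19981388/25)) = 1/(-713621/5208) = -5208/713621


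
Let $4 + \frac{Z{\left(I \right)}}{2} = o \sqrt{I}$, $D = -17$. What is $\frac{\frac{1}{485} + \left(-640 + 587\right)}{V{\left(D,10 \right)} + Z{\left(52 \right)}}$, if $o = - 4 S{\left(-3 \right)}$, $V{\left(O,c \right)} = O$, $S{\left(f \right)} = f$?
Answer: $- \frac{128520}{2844719} - \frac{1233792 \sqrt{13}}{14223595} \approx -0.35793$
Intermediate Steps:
$o = 12$ ($o = \left(-4\right) \left(-3\right) = 12$)
$Z{\left(I \right)} = -8 + 24 \sqrt{I}$ ($Z{\left(I \right)} = -8 + 2 \cdot 12 \sqrt{I} = -8 + 24 \sqrt{I}$)
$\frac{\frac{1}{485} + \left(-640 + 587\right)}{V{\left(D,10 \right)} + Z{\left(52 \right)}} = \frac{\frac{1}{485} + \left(-640 + 587\right)}{-17 - \left(8 - 24 \sqrt{52}\right)} = \frac{\frac{1}{485} - 53}{-17 - \left(8 - 24 \cdot 2 \sqrt{13}\right)} = - \frac{25704}{485 \left(-17 - \left(8 - 48 \sqrt{13}\right)\right)} = - \frac{25704}{485 \left(-25 + 48 \sqrt{13}\right)}$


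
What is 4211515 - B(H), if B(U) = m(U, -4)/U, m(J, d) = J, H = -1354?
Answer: 4211514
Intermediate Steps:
B(U) = 1 (B(U) = U/U = 1)
4211515 - B(H) = 4211515 - 1*1 = 4211515 - 1 = 4211514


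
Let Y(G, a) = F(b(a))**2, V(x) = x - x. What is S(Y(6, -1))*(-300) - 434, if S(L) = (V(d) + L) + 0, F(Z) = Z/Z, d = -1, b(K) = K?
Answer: -734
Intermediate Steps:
F(Z) = 1
V(x) = 0
Y(G, a) = 1 (Y(G, a) = 1**2 = 1)
S(L) = L (S(L) = (0 + L) + 0 = L + 0 = L)
S(Y(6, -1))*(-300) - 434 = 1*(-300) - 434 = -300 - 434 = -734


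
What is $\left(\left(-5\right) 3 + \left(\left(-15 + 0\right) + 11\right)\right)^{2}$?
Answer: $361$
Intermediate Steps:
$\left(\left(-5\right) 3 + \left(\left(-15 + 0\right) + 11\right)\right)^{2} = \left(-15 + \left(-15 + 11\right)\right)^{2} = \left(-15 - 4\right)^{2} = \left(-19\right)^{2} = 361$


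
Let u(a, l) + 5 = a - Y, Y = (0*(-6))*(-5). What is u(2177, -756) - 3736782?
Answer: -3734610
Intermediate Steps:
Y = 0 (Y = 0*(-5) = 0)
u(a, l) = -5 + a (u(a, l) = -5 + (a - 1*0) = -5 + (a + 0) = -5 + a)
u(2177, -756) - 3736782 = (-5 + 2177) - 3736782 = 2172 - 3736782 = -3734610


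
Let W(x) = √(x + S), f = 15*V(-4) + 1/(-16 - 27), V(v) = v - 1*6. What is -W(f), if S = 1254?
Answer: -√2041253/43 ≈ -33.226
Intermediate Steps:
V(v) = -6 + v (V(v) = v - 6 = -6 + v)
f = -6451/43 (f = 15*(-6 - 4) + 1/(-16 - 27) = 15*(-10) + 1/(-43) = -150 - 1/43 = -6451/43 ≈ -150.02)
W(x) = √(1254 + x) (W(x) = √(x + 1254) = √(1254 + x))
-W(f) = -√(1254 - 6451/43) = -√(47471/43) = -√2041253/43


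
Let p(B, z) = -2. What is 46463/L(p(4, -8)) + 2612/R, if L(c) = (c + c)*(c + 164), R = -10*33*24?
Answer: -2567219/35640 ≈ -72.032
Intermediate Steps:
R = -7920 (R = -330*24 = -7920)
L(c) = 2*c*(164 + c) (L(c) = (2*c)*(164 + c) = 2*c*(164 + c))
46463/L(p(4, -8)) + 2612/R = 46463/((2*(-2)*(164 - 2))) + 2612/(-7920) = 46463/((2*(-2)*162)) + 2612*(-1/7920) = 46463/(-648) - 653/1980 = 46463*(-1/648) - 653/1980 = -46463/648 - 653/1980 = -2567219/35640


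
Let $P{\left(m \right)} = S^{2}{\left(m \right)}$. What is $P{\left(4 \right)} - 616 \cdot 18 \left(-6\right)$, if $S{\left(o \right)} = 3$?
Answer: $66537$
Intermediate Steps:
$P{\left(m \right)} = 9$ ($P{\left(m \right)} = 3^{2} = 9$)
$P{\left(4 \right)} - 616 \cdot 18 \left(-6\right) = 9 - 616 \cdot 18 \left(-6\right) = 9 - -66528 = 9 + 66528 = 66537$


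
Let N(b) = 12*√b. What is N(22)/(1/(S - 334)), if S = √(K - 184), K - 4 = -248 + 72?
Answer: 24*√22*(-167 + I*√89) ≈ -18799.0 + 1062.0*I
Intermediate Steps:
K = -172 (K = 4 + (-248 + 72) = 4 - 176 = -172)
S = 2*I*√89 (S = √(-172 - 184) = √(-356) = 2*I*√89 ≈ 18.868*I)
N(22)/(1/(S - 334)) = (12*√22)/(1/(2*I*√89 - 334)) = (12*√22)/(1/(-334 + 2*I*√89)) = (12*√22)*(-334 + 2*I*√89) = 12*√22*(-334 + 2*I*√89)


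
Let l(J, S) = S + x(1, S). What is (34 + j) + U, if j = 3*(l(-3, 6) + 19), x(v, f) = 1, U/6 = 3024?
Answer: 18256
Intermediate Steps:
U = 18144 (U = 6*3024 = 18144)
l(J, S) = 1 + S (l(J, S) = S + 1 = 1 + S)
j = 78 (j = 3*((1 + 6) + 19) = 3*(7 + 19) = 3*26 = 78)
(34 + j) + U = (34 + 78) + 18144 = 112 + 18144 = 18256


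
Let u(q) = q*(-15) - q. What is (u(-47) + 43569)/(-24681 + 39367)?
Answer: 44321/14686 ≈ 3.0179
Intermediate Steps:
u(q) = -16*q (u(q) = -15*q - q = -16*q)
(u(-47) + 43569)/(-24681 + 39367) = (-16*(-47) + 43569)/(-24681 + 39367) = (752 + 43569)/14686 = 44321*(1/14686) = 44321/14686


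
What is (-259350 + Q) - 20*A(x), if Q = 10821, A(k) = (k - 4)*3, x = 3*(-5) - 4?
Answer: -247149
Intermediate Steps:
x = -19 (x = -15 - 4 = -19)
A(k) = -12 + 3*k (A(k) = (-4 + k)*3 = -12 + 3*k)
(-259350 + Q) - 20*A(x) = (-259350 + 10821) - 20*(-12 + 3*(-19)) = -248529 - 20*(-12 - 57) = -248529 - 20*(-69) = -248529 + 1380 = -247149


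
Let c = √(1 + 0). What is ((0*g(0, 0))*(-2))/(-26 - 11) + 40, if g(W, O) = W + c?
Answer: 40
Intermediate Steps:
c = 1 (c = √1 = 1)
g(W, O) = 1 + W (g(W, O) = W + 1 = 1 + W)
((0*g(0, 0))*(-2))/(-26 - 11) + 40 = ((0*(1 + 0))*(-2))/(-26 - 11) + 40 = ((0*1)*(-2))/(-37) + 40 = (0*(-2))*(-1/37) + 40 = 0*(-1/37) + 40 = 0 + 40 = 40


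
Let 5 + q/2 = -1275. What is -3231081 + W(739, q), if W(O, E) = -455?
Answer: -3231536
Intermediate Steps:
q = -2560 (q = -10 + 2*(-1275) = -10 - 2550 = -2560)
-3231081 + W(739, q) = -3231081 - 455 = -3231536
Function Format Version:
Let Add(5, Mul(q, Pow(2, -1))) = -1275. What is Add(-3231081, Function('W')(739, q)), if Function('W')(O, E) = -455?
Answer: -3231536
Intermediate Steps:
q = -2560 (q = Add(-10, Mul(2, -1275)) = Add(-10, -2550) = -2560)
Add(-3231081, Function('W')(739, q)) = Add(-3231081, -455) = -3231536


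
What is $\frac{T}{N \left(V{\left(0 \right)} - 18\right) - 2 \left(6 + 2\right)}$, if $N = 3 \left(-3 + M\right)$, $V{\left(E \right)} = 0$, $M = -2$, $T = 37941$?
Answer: $\frac{37941}{254} \approx 149.37$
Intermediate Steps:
$N = -15$ ($N = 3 \left(-3 - 2\right) = 3 \left(-5\right) = -15$)
$\frac{T}{N \left(V{\left(0 \right)} - 18\right) - 2 \left(6 + 2\right)} = \frac{37941}{- 15 \left(0 - 18\right) - 2 \left(6 + 2\right)} = \frac{37941}{- 15 \left(0 - 18\right) - 16} = \frac{37941}{\left(-15\right) \left(-18\right) - 16} = \frac{37941}{270 - 16} = \frac{37941}{254}$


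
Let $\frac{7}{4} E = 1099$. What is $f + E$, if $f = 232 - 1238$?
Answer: $-378$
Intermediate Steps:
$E = 628$ ($E = \frac{4}{7} \cdot 1099 = 628$)
$f = -1006$
$f + E = -1006 + 628 = -378$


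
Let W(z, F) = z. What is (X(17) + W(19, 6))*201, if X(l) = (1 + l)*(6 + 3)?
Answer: 36381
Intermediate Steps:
X(l) = 9 + 9*l (X(l) = (1 + l)*9 = 9 + 9*l)
(X(17) + W(19, 6))*201 = ((9 + 9*17) + 19)*201 = ((9 + 153) + 19)*201 = (162 + 19)*201 = 181*201 = 36381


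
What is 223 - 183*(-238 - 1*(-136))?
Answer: 18889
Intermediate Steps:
223 - 183*(-238 - 1*(-136)) = 223 - 183*(-238 + 136) = 223 - 183*(-102) = 223 + 18666 = 18889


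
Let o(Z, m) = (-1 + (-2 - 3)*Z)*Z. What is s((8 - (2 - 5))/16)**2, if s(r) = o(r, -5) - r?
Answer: 915849/65536 ≈ 13.975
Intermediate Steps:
o(Z, m) = Z*(-1 - 5*Z) (o(Z, m) = (-1 - 5*Z)*Z = Z*(-1 - 5*Z))
s(r) = -r - r*(1 + 5*r) (s(r) = -r*(1 + 5*r) - r = -r - r*(1 + 5*r))
s((8 - (2 - 5))/16)**2 = (((8 - (2 - 5))/16)*(-2 - 5*(8 - (2 - 5))/16))**2 = (((8 - 1*(-3))*(1/16))*(-2 - 5*(8 - 1*(-3))/16))**2 = (((8 + 3)*(1/16))*(-2 - 5*(8 + 3)/16))**2 = ((11*(1/16))*(-2 - 55/16))**2 = (11*(-2 - 5*11/16)/16)**2 = (11*(-2 - 55/16)/16)**2 = ((11/16)*(-87/16))**2 = (-957/256)**2 = 915849/65536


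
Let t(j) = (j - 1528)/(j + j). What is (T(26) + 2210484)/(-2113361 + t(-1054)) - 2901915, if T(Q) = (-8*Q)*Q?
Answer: -6463963439353849/2227481203 ≈ -2.9019e+6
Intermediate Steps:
t(j) = (-1528 + j)/(2*j) (t(j) = (-1528 + j)/((2*j)) = (-1528 + j)*(1/(2*j)) = (-1528 + j)/(2*j))
T(Q) = -8*Q²
(T(26) + 2210484)/(-2113361 + t(-1054)) - 2901915 = (-8*26² + 2210484)/(-2113361 + (½)*(-1528 - 1054)/(-1054)) - 2901915 = (-8*676 + 2210484)/(-2113361 + (½)*(-1/1054)*(-2582)) - 2901915 = (-5408 + 2210484)/(-2113361 + 1291/1054) - 2901915 = 2205076/(-2227481203/1054) - 2901915 = 2205076*(-1054/2227481203) - 2901915 = -2324150104/2227481203 - 2901915 = -6463963439353849/2227481203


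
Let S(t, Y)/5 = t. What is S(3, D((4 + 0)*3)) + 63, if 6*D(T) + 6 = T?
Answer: 78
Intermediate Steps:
D(T) = -1 + T/6
S(t, Y) = 5*t
S(3, D((4 + 0)*3)) + 63 = 5*3 + 63 = 15 + 63 = 78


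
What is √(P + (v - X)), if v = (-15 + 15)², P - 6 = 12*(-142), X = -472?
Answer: I*√1226 ≈ 35.014*I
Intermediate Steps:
P = -1698 (P = 6 + 12*(-142) = 6 - 1704 = -1698)
v = 0 (v = 0² = 0)
√(P + (v - X)) = √(-1698 + (0 - 1*(-472))) = √(-1698 + (0 + 472)) = √(-1698 + 472) = √(-1226) = I*√1226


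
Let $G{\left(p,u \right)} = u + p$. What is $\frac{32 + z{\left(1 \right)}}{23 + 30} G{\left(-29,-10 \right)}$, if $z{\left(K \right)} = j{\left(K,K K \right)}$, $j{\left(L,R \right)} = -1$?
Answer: $- \frac{1209}{53} \approx -22.811$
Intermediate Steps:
$z{\left(K \right)} = -1$
$G{\left(p,u \right)} = p + u$
$\frac{32 + z{\left(1 \right)}}{23 + 30} G{\left(-29,-10 \right)} = \frac{32 - 1}{23 + 30} \left(-29 - 10\right) = \frac{31}{53} \left(-39\right) = - \frac{1209}{53}$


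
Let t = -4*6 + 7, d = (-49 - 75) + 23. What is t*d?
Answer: 1717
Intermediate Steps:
d = -101 (d = -124 + 23 = -101)
t = -17 (t = -24 + 7 = -17)
t*d = -17*(-101) = 1717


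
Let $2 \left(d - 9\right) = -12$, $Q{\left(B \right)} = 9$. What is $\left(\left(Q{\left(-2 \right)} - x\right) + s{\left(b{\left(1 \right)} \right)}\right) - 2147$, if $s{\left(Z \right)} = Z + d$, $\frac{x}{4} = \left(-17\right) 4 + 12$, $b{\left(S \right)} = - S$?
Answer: $-1912$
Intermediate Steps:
$d = 3$ ($d = 9 + \frac{1}{2} \left(-12\right) = 9 - 6 = 3$)
$x = -224$ ($x = 4 \left(\left(-17\right) 4 + 12\right) = 4 \left(-68 + 12\right) = 4 \left(-56\right) = -224$)
$s{\left(Z \right)} = 3 + Z$ ($s{\left(Z \right)} = Z + 3 = 3 + Z$)
$\left(\left(Q{\left(-2 \right)} - x\right) + s{\left(b{\left(1 \right)} \right)}\right) - 2147 = \left(\left(9 - -224\right) + \left(3 - 1\right)\right) - 2147 = \left(\left(9 + 224\right) + \left(3 - 1\right)\right) - 2147 = \left(233 + 2\right) - 2147 = 235 - 2147 = -1912$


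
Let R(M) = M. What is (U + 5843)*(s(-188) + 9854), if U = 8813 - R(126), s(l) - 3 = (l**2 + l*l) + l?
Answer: 1167587210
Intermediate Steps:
s(l) = 3 + l + 2*l**2 (s(l) = 3 + ((l**2 + l*l) + l) = 3 + ((l**2 + l**2) + l) = 3 + (2*l**2 + l) = 3 + (l + 2*l**2) = 3 + l + 2*l**2)
U = 8687 (U = 8813 - 1*126 = 8813 - 126 = 8687)
(U + 5843)*(s(-188) + 9854) = (8687 + 5843)*((3 - 188 + 2*(-188)**2) + 9854) = 14530*((3 - 188 + 2*35344) + 9854) = 14530*((3 - 188 + 70688) + 9854) = 14530*(70503 + 9854) = 14530*80357 = 1167587210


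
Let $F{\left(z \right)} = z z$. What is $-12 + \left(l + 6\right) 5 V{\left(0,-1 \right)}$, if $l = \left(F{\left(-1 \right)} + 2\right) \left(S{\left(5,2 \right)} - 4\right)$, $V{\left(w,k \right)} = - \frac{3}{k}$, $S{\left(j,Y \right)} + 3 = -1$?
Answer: $-282$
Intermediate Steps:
$S{\left(j,Y \right)} = -4$ ($S{\left(j,Y \right)} = -3 - 1 = -4$)
$F{\left(z \right)} = z^{2}$
$l = -24$ ($l = \left(\left(-1\right)^{2} + 2\right) \left(-4 - 4\right) = \left(1 + 2\right) \left(-8\right) = 3 \left(-8\right) = -24$)
$-12 + \left(l + 6\right) 5 V{\left(0,-1 \right)} = -12 + \left(-24 + 6\right) 5 \left(- \frac{3}{-1}\right) = -12 + \left(-18\right) 5 \left(\left(-3\right) \left(-1\right)\right) = -12 - 270 = -282$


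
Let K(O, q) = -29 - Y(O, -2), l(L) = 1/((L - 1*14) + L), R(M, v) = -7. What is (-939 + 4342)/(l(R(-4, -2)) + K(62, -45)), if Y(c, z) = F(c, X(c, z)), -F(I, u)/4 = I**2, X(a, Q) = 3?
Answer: 95284/429715 ≈ 0.22174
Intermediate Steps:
F(I, u) = -4*I**2
Y(c, z) = -4*c**2
l(L) = 1/(-14 + 2*L) (l(L) = 1/((L - 14) + L) = 1/((-14 + L) + L) = 1/(-14 + 2*L))
K(O, q) = -29 + 4*O**2 (K(O, q) = -29 - (-4)*O**2 = -29 + 4*O**2)
(-939 + 4342)/(l(R(-4, -2)) + K(62, -45)) = (-939 + 4342)/(1/(2*(-7 - 7)) + (-29 + 4*62**2)) = 3403/((1/2)/(-14) + (-29 + 4*3844)) = 3403/((1/2)*(-1/14) + (-29 + 15376)) = 3403/(-1/28 + 15347) = 3403/(429715/28) = 3403*(28/429715) = 95284/429715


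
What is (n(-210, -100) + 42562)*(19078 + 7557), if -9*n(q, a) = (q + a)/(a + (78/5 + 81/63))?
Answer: 29679510265720/26181 ≈ 1.1336e+9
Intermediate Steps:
n(q, a) = -(a + q)/(9*(591/35 + a)) (n(q, a) = -(q + a)/(9*(a + (78/5 + 81/63))) = -(a + q)/(9*(a + (78*(⅕) + 81*(1/63)))) = -(a + q)/(9*(a + (78/5 + 9/7))) = -(a + q)/(9*(a + 591/35)) = -(a + q)/(9*(591/35 + a)))
(n(-210, -100) + 42562)*(19078 + 7557) = (35*(-1*(-100) - 1*(-210))/(9*(591 + 35*(-100))) + 42562)*(19078 + 7557) = (35*(100 + 210)/(9*(591 - 3500)) + 42562)*26635 = ((35/9)*310/(-2909) + 42562)*26635 = ((35/9)*(-1/2909)*310 + 42562)*26635 = (-10850/26181 + 42562)*26635 = (1114304872/26181)*26635 = 29679510265720/26181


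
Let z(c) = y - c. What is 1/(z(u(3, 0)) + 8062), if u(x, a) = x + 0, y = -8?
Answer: 1/8051 ≈ 0.00012421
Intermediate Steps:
u(x, a) = x
z(c) = -8 - c
1/(z(u(3, 0)) + 8062) = 1/((-8 - 1*3) + 8062) = 1/((-8 - 3) + 8062) = 1/(-11 + 8062) = 1/8051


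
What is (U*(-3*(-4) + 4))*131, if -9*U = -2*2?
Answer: 8384/9 ≈ 931.56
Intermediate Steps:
U = 4/9 (U = -(-2)*2/9 = -⅑*(-4) = 4/9 ≈ 0.44444)
(U*(-3*(-4) + 4))*131 = (4*(-3*(-4) + 4)/9)*131 = (4*(12 + 4)/9)*131 = ((4/9)*16)*131 = (64/9)*131 = 8384/9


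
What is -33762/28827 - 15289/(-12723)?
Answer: 414151/13583923 ≈ 0.030488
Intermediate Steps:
-33762/28827 - 15289/(-12723) = -33762*1/28827 - 15289*(-1/12723) = -11254/9609 + 15289/12723 = 414151/13583923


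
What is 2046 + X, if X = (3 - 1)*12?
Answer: 2070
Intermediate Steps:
X = 24 (X = 2*12 = 24)
2046 + X = 2046 + 24 = 2070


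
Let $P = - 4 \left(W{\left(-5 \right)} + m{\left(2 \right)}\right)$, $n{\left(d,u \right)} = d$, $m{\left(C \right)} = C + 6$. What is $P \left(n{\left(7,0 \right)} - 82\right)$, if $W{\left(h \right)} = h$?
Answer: $900$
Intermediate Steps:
$m{\left(C \right)} = 6 + C$
$P = -12$ ($P = - 4 \left(-5 + \left(6 + 2\right)\right) = - 4 \left(-5 + 8\right) = \left(-4\right) 3 = -12$)
$P \left(n{\left(7,0 \right)} - 82\right) = - 12 \left(7 - 82\right) = \left(-12\right) \left(-75\right) = 900$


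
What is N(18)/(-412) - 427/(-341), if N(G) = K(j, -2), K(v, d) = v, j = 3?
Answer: 174901/140492 ≈ 1.2449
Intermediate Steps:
N(G) = 3
N(18)/(-412) - 427/(-341) = 3/(-412) - 427/(-341) = 3*(-1/412) - 427*(-1/341) = -3/412 + 427/341 = 174901/140492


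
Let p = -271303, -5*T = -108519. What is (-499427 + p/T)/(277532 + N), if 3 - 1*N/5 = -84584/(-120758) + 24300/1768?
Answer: -1446428118054652304/803595466426295619 ≈ -1.7999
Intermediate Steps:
T = 108519/5 (T = -1/5*(-108519) = 108519/5 ≈ 21704.)
N = -1527164675/26687518 (N = 15 - 5*(-84584/(-120758) + 24300/1768) = 15 - 5*(-84584*(-1/120758) + 24300*(1/1768)) = 15 - 5*(42292/60379 + 6075/442) = 15 - 5*385495489/26687518 = 15 - 1927477445/26687518 = -1527164675/26687518 ≈ -57.224)
(-499427 + p/T)/(277532 + N) = (-499427 - 271303/108519/5)/(277532 - 1527164675/26687518) = (-499427 - 271303*5/108519)/(7405113080901/26687518) = (-499427 - 1356515/108519)*(26687518/7405113080901) = -54198675128/108519*26687518/7405113080901 = -1446428118054652304/803595466426295619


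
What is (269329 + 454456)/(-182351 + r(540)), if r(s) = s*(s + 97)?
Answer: 723785/161629 ≈ 4.4781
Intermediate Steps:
r(s) = s*(97 + s)
(269329 + 454456)/(-182351 + r(540)) = (269329 + 454456)/(-182351 + 540*(97 + 540)) = 723785/(-182351 + 540*637) = 723785/(-182351 + 343980) = 723785/161629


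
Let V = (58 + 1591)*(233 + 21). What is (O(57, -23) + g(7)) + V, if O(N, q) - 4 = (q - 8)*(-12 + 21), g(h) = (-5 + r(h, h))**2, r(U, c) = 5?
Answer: 418571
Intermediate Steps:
g(h) = 0 (g(h) = (-5 + 5)**2 = 0**2 = 0)
O(N, q) = -68 + 9*q (O(N, q) = 4 + (q - 8)*(-12 + 21) = 4 + (-8 + q)*9 = 4 + (-72 + 9*q) = -68 + 9*q)
V = 418846 (V = 1649*254 = 418846)
(O(57, -23) + g(7)) + V = ((-68 + 9*(-23)) + 0) + 418846 = ((-68 - 207) + 0) + 418846 = (-275 + 0) + 418846 = -275 + 418846 = 418571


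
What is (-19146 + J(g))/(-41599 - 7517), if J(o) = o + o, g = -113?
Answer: 4843/12279 ≈ 0.39441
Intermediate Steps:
J(o) = 2*o
(-19146 + J(g))/(-41599 - 7517) = (-19146 + 2*(-113))/(-41599 - 7517) = (-19146 - 226)/(-49116) = -19372*(-1/49116) = 4843/12279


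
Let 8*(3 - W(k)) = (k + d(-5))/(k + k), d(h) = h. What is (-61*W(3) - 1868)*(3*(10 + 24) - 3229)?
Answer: 154114195/24 ≈ 6.4214e+6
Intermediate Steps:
W(k) = 3 - (-5 + k)/(16*k) (W(k) = 3 - (k - 5)/(8*(k + k)) = 3 - (-5 + k)/(8*(2*k)) = 3 - (-5 + k)*1/(2*k)/8 = 3 - (-5 + k)/(16*k))
(-61*W(3) - 1868)*(3*(10 + 24) - 3229) = (-61*(5 + 47*3)/(16*3) - 1868)*(3*(10 + 24) - 3229) = (-61*(5 + 141)/(16*3) - 1868)*(3*34 - 3229) = (-61*146/(16*3) - 1868)*(102 - 3229) = (-61*73/24 - 1868)*(-3127) = (-4453/24 - 1868)*(-3127) = -49285/24*(-3127) = 154114195/24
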